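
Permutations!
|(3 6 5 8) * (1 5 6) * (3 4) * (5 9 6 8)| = |(1 9 6 8 4 3)| = 6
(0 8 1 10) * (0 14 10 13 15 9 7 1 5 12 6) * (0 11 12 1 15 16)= [8, 13, 2, 3, 4, 1, 11, 15, 5, 7, 14, 12, 6, 16, 10, 9, 0]= (0 8 5 1 13 16)(6 11 12)(7 15 9)(10 14)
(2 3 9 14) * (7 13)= [0, 1, 3, 9, 4, 5, 6, 13, 8, 14, 10, 11, 12, 7, 2]= (2 3 9 14)(7 13)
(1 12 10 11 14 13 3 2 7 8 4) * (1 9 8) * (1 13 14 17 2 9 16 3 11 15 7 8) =(1 12 10 15 7 13 11 17 2 8 4 16 3 9) =[0, 12, 8, 9, 16, 5, 6, 13, 4, 1, 15, 17, 10, 11, 14, 7, 3, 2]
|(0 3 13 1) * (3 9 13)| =4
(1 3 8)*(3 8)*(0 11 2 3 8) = [11, 0, 3, 8, 4, 5, 6, 7, 1, 9, 10, 2] = (0 11 2 3 8 1)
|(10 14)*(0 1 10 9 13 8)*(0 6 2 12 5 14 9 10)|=18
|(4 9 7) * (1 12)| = 6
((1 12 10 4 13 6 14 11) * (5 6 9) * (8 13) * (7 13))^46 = (1 14 5 13 8 10)(4 12 11 6 9 7) = [0, 14, 2, 3, 12, 13, 9, 4, 10, 7, 1, 6, 11, 8, 5]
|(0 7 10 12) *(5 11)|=|(0 7 10 12)(5 11)|=4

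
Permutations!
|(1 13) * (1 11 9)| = 4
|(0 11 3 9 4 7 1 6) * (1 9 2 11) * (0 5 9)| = 21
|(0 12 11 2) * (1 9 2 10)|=|(0 12 11 10 1 9 2)|=7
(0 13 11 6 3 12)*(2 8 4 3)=(0 13 11 6 2 8 4 3 12)=[13, 1, 8, 12, 3, 5, 2, 7, 4, 9, 10, 6, 0, 11]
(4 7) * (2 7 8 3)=[0, 1, 7, 2, 8, 5, 6, 4, 3]=(2 7 4 8 3)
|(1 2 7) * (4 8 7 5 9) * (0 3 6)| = |(0 3 6)(1 2 5 9 4 8 7)| = 21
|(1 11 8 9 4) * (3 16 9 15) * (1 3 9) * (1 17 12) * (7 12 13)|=|(1 11 8 15 9 4 3 16 17 13 7 12)|=12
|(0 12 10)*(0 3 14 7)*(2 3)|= 7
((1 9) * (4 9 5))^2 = [0, 4, 2, 3, 1, 9, 6, 7, 8, 5] = (1 4)(5 9)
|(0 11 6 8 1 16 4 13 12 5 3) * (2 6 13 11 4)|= |(0 4 11 13 12 5 3)(1 16 2 6 8)|= 35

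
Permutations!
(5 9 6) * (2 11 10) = (2 11 10)(5 9 6) = [0, 1, 11, 3, 4, 9, 5, 7, 8, 6, 2, 10]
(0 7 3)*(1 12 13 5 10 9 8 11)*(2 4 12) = (0 7 3)(1 2 4 12 13 5 10 9 8 11) = [7, 2, 4, 0, 12, 10, 6, 3, 11, 8, 9, 1, 13, 5]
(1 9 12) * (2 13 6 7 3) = (1 9 12)(2 13 6 7 3) = [0, 9, 13, 2, 4, 5, 7, 3, 8, 12, 10, 11, 1, 6]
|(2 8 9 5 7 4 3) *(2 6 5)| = 15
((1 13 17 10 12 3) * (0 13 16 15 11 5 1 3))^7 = (0 17 12 13 10)(1 15 5 16 11) = [17, 15, 2, 3, 4, 16, 6, 7, 8, 9, 0, 1, 13, 10, 14, 5, 11, 12]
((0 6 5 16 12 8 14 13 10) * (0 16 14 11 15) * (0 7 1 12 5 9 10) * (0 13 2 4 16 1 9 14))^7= (16)(1 10 9 7 15 11 8 12)= [0, 10, 2, 3, 4, 5, 6, 15, 12, 7, 9, 8, 1, 13, 14, 11, 16]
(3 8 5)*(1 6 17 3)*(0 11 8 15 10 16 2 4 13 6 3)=(0 11 8 5 1 3 15 10 16 2 4 13 6 17)=[11, 3, 4, 15, 13, 1, 17, 7, 5, 9, 16, 8, 12, 6, 14, 10, 2, 0]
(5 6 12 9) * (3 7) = (3 7)(5 6 12 9) = [0, 1, 2, 7, 4, 6, 12, 3, 8, 5, 10, 11, 9]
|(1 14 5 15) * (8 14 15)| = |(1 15)(5 8 14)| = 6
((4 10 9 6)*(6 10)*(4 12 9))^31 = [0, 1, 2, 3, 6, 5, 12, 7, 8, 10, 4, 11, 9] = (4 6 12 9 10)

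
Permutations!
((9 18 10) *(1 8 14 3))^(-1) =(1 3 14 8)(9 10 18) =[0, 3, 2, 14, 4, 5, 6, 7, 1, 10, 18, 11, 12, 13, 8, 15, 16, 17, 9]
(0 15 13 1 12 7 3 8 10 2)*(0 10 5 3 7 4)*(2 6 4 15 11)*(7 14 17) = (0 11 2 10 6 4)(1 12 15 13)(3 8 5)(7 14 17) = [11, 12, 10, 8, 0, 3, 4, 14, 5, 9, 6, 2, 15, 1, 17, 13, 16, 7]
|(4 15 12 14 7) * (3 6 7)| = 7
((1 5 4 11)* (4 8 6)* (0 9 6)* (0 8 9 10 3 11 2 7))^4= (0 1 4 10 5 2 3 9 7 11 6)= [1, 4, 3, 9, 10, 2, 0, 11, 8, 7, 5, 6]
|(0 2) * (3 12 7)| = 6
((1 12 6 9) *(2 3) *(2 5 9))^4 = (1 3 12 5 6 9 2) = [0, 3, 1, 12, 4, 6, 9, 7, 8, 2, 10, 11, 5]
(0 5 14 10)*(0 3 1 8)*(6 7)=(0 5 14 10 3 1 8)(6 7)=[5, 8, 2, 1, 4, 14, 7, 6, 0, 9, 3, 11, 12, 13, 10]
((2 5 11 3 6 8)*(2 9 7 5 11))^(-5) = (2 6 7 11 8 5 3 9) = [0, 1, 6, 9, 4, 3, 7, 11, 5, 2, 10, 8]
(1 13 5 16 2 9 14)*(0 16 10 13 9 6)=(0 16 2 6)(1 9 14)(5 10 13)=[16, 9, 6, 3, 4, 10, 0, 7, 8, 14, 13, 11, 12, 5, 1, 15, 2]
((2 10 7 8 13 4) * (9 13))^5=[0, 1, 13, 3, 9, 5, 6, 2, 10, 7, 4, 11, 12, 8]=(2 13 8 10 4 9 7)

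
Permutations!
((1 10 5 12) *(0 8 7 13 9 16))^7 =[8, 12, 2, 3, 4, 10, 6, 13, 7, 16, 1, 11, 5, 9, 14, 15, 0] =(0 8 7 13 9 16)(1 12 5 10)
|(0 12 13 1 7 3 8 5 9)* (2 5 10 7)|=28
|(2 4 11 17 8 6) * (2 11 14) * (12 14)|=4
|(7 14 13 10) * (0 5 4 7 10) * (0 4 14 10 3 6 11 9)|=11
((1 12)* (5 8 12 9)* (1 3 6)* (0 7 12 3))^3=(12)(1 8)(3 9)(5 6)=[0, 8, 2, 9, 4, 6, 5, 7, 1, 3, 10, 11, 12]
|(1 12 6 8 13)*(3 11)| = |(1 12 6 8 13)(3 11)| = 10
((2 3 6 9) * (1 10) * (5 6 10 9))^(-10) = [0, 1, 2, 3, 4, 5, 6, 7, 8, 9, 10] = (10)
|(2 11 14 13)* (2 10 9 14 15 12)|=4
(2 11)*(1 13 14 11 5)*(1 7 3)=(1 13 14 11 2 5 7 3)=[0, 13, 5, 1, 4, 7, 6, 3, 8, 9, 10, 2, 12, 14, 11]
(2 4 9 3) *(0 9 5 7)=[9, 1, 4, 2, 5, 7, 6, 0, 8, 3]=(0 9 3 2 4 5 7)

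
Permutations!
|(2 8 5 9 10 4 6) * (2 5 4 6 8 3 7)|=12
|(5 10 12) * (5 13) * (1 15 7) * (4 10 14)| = |(1 15 7)(4 10 12 13 5 14)| = 6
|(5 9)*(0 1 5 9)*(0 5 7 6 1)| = 3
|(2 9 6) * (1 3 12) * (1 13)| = |(1 3 12 13)(2 9 6)| = 12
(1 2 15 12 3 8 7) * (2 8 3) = (1 8 7)(2 15 12) = [0, 8, 15, 3, 4, 5, 6, 1, 7, 9, 10, 11, 2, 13, 14, 12]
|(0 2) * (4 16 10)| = 6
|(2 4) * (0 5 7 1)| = 4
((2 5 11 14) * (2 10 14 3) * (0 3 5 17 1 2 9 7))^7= (0 7 9 3)(1 2 17)(5 11)(10 14)= [7, 2, 17, 0, 4, 11, 6, 9, 8, 3, 14, 5, 12, 13, 10, 15, 16, 1]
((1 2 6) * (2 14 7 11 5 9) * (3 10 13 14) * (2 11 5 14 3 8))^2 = (1 2)(3 13 10)(5 11 7 9 14)(6 8) = [0, 2, 1, 13, 4, 11, 8, 9, 6, 14, 3, 7, 12, 10, 5]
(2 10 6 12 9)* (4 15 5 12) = (2 10 6 4 15 5 12 9) = [0, 1, 10, 3, 15, 12, 4, 7, 8, 2, 6, 11, 9, 13, 14, 5]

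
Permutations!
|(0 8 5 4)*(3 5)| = 5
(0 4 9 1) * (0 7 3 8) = (0 4 9 1 7 3 8) = [4, 7, 2, 8, 9, 5, 6, 3, 0, 1]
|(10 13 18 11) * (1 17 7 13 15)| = |(1 17 7 13 18 11 10 15)| = 8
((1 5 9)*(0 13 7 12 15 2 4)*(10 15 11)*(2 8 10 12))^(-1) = (0 4 2 7 13)(1 9 5)(8 15 10)(11 12) = [4, 9, 7, 3, 2, 1, 6, 13, 15, 5, 8, 12, 11, 0, 14, 10]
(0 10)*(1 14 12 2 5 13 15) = [10, 14, 5, 3, 4, 13, 6, 7, 8, 9, 0, 11, 2, 15, 12, 1] = (0 10)(1 14 12 2 5 13 15)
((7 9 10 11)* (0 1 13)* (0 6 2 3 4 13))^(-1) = (0 1)(2 6 13 4 3)(7 11 10 9) = [1, 0, 6, 2, 3, 5, 13, 11, 8, 7, 9, 10, 12, 4]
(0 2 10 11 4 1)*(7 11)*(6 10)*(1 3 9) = [2, 0, 6, 9, 3, 5, 10, 11, 8, 1, 7, 4] = (0 2 6 10 7 11 4 3 9 1)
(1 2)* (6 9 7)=(1 2)(6 9 7)=[0, 2, 1, 3, 4, 5, 9, 6, 8, 7]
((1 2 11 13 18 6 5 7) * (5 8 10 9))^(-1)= (1 7 5 9 10 8 6 18 13 11 2)= [0, 7, 1, 3, 4, 9, 18, 5, 6, 10, 8, 2, 12, 11, 14, 15, 16, 17, 13]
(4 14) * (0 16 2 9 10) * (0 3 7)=[16, 1, 9, 7, 14, 5, 6, 0, 8, 10, 3, 11, 12, 13, 4, 15, 2]=(0 16 2 9 10 3 7)(4 14)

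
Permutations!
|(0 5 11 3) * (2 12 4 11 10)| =8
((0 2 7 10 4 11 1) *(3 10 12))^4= (0 3 1 12 11 7 4 2 10)= [3, 12, 10, 1, 2, 5, 6, 4, 8, 9, 0, 7, 11]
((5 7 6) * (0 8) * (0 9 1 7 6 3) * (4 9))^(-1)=(0 3 7 1 9 4 8)(5 6)=[3, 9, 2, 7, 8, 6, 5, 1, 0, 4]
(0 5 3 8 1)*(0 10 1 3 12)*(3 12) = (0 5 3 8 12)(1 10) = [5, 10, 2, 8, 4, 3, 6, 7, 12, 9, 1, 11, 0]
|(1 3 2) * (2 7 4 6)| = 6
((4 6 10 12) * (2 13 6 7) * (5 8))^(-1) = (2 7 4 12 10 6 13)(5 8) = [0, 1, 7, 3, 12, 8, 13, 4, 5, 9, 6, 11, 10, 2]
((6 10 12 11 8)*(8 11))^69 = (6 10 12 8) = [0, 1, 2, 3, 4, 5, 10, 7, 6, 9, 12, 11, 8]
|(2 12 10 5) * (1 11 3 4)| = 4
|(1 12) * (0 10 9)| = 6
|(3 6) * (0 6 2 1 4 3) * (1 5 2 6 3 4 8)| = |(0 3 6)(1 8)(2 5)| = 6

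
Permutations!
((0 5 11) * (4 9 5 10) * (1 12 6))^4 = (0 5 4)(1 12 6)(9 10 11) = [5, 12, 2, 3, 0, 4, 1, 7, 8, 10, 11, 9, 6]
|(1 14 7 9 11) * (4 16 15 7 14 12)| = |(1 12 4 16 15 7 9 11)| = 8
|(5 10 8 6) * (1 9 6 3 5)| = 12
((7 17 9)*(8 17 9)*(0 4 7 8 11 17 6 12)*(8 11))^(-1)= (0 12 6 8 17 11 9 7 4)= [12, 1, 2, 3, 0, 5, 8, 4, 17, 7, 10, 9, 6, 13, 14, 15, 16, 11]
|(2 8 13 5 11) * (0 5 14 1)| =|(0 5 11 2 8 13 14 1)| =8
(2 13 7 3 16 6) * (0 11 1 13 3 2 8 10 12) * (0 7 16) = (0 11 1 13 16 6 8 10 12 7 2 3) = [11, 13, 3, 0, 4, 5, 8, 2, 10, 9, 12, 1, 7, 16, 14, 15, 6]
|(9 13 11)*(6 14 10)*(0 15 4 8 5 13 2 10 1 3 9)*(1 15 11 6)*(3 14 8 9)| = 28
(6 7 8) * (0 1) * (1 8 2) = (0 8 6 7 2 1) = [8, 0, 1, 3, 4, 5, 7, 2, 6]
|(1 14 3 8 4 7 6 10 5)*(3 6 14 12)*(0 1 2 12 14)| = 12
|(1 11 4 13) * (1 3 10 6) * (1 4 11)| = 5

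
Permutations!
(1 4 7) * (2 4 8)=(1 8 2 4 7)=[0, 8, 4, 3, 7, 5, 6, 1, 2]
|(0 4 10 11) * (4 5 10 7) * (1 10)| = |(0 5 1 10 11)(4 7)| = 10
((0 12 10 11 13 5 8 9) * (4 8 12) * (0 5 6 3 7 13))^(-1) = (0 11 10 12 5 9 8 4)(3 6 13 7) = [11, 1, 2, 6, 0, 9, 13, 3, 4, 8, 12, 10, 5, 7]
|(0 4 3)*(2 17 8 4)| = 6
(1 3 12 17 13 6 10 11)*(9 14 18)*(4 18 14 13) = (1 3 12 17 4 18 9 13 6 10 11) = [0, 3, 2, 12, 18, 5, 10, 7, 8, 13, 11, 1, 17, 6, 14, 15, 16, 4, 9]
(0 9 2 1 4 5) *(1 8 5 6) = [9, 4, 8, 3, 6, 0, 1, 7, 5, 2] = (0 9 2 8 5)(1 4 6)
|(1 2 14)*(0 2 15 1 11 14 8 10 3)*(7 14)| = 30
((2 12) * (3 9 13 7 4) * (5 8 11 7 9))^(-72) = [0, 1, 2, 3, 4, 5, 6, 7, 8, 9, 10, 11, 12, 13] = (13)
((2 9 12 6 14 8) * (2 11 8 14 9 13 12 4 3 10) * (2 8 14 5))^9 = (2 11 3 6)(4 12 5 8)(9 13 14 10) = [0, 1, 11, 6, 12, 8, 2, 7, 4, 13, 9, 3, 5, 14, 10]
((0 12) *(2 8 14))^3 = (14)(0 12) = [12, 1, 2, 3, 4, 5, 6, 7, 8, 9, 10, 11, 0, 13, 14]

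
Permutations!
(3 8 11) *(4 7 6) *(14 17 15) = (3 8 11)(4 7 6)(14 17 15) = [0, 1, 2, 8, 7, 5, 4, 6, 11, 9, 10, 3, 12, 13, 17, 14, 16, 15]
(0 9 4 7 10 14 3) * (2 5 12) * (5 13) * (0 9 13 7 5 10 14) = (0 13 10)(2 7 14 3 9 4 5 12) = [13, 1, 7, 9, 5, 12, 6, 14, 8, 4, 0, 11, 2, 10, 3]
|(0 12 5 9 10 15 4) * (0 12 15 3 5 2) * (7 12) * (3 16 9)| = |(0 15 4 7 12 2)(3 5)(9 10 16)| = 6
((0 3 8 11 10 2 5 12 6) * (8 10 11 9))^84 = (12) = [0, 1, 2, 3, 4, 5, 6, 7, 8, 9, 10, 11, 12]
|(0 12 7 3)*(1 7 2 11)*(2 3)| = 12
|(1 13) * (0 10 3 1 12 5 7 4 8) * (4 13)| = |(0 10 3 1 4 8)(5 7 13 12)| = 12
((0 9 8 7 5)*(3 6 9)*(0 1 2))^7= (0 1 7 9 3 2 5 8 6)= [1, 7, 5, 2, 4, 8, 0, 9, 6, 3]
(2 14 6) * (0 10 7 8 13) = (0 10 7 8 13)(2 14 6) = [10, 1, 14, 3, 4, 5, 2, 8, 13, 9, 7, 11, 12, 0, 6]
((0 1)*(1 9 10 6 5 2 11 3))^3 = [6, 10, 1, 9, 4, 3, 11, 7, 8, 5, 2, 0] = (0 6 11)(1 10 2)(3 9 5)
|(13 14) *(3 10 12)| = 6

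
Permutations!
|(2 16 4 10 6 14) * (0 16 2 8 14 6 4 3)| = 6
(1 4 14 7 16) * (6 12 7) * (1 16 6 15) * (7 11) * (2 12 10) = (16)(1 4 14 15)(2 12 11 7 6 10) = [0, 4, 12, 3, 14, 5, 10, 6, 8, 9, 2, 7, 11, 13, 15, 1, 16]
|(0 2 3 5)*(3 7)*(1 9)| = |(0 2 7 3 5)(1 9)| = 10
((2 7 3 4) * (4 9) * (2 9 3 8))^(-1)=(2 8 7)(4 9)=[0, 1, 8, 3, 9, 5, 6, 2, 7, 4]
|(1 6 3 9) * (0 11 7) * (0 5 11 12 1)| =6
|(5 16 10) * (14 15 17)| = 3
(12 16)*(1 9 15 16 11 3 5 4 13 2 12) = (1 9 15 16)(2 12 11 3 5 4 13) = [0, 9, 12, 5, 13, 4, 6, 7, 8, 15, 10, 3, 11, 2, 14, 16, 1]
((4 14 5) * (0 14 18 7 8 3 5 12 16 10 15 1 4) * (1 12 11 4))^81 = [0, 1, 2, 3, 4, 5, 6, 7, 8, 9, 15, 11, 16, 13, 14, 12, 10, 17, 18] = (18)(10 15 12 16)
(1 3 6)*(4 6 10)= (1 3 10 4 6)= [0, 3, 2, 10, 6, 5, 1, 7, 8, 9, 4]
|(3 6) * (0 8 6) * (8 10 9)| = 6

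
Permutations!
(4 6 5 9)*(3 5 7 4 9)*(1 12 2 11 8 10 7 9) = (1 12 2 11 8 10 7 4 6 9)(3 5) = [0, 12, 11, 5, 6, 3, 9, 4, 10, 1, 7, 8, 2]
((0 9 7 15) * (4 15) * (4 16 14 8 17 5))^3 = (0 16 17 15 7 8 4 9 14 5) = [16, 1, 2, 3, 9, 0, 6, 8, 4, 14, 10, 11, 12, 13, 5, 7, 17, 15]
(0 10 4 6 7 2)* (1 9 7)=[10, 9, 0, 3, 6, 5, 1, 2, 8, 7, 4]=(0 10 4 6 1 9 7 2)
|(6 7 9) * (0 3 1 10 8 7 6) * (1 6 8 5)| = 6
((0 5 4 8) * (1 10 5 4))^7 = (0 4 8)(1 10 5) = [4, 10, 2, 3, 8, 1, 6, 7, 0, 9, 5]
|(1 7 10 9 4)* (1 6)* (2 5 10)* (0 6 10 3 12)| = 24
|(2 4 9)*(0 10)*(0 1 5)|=12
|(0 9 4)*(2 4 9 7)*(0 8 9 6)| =7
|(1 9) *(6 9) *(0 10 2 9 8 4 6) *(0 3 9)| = |(0 10 2)(1 3 9)(4 6 8)| = 3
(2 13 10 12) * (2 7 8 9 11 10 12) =(2 13 12 7 8 9 11 10) =[0, 1, 13, 3, 4, 5, 6, 8, 9, 11, 2, 10, 7, 12]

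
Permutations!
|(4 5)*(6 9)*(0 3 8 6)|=|(0 3 8 6 9)(4 5)|=10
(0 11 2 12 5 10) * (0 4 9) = (0 11 2 12 5 10 4 9) = [11, 1, 12, 3, 9, 10, 6, 7, 8, 0, 4, 2, 5]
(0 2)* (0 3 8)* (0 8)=(8)(0 2 3)=[2, 1, 3, 0, 4, 5, 6, 7, 8]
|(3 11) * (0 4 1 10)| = |(0 4 1 10)(3 11)| = 4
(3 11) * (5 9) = (3 11)(5 9) = [0, 1, 2, 11, 4, 9, 6, 7, 8, 5, 10, 3]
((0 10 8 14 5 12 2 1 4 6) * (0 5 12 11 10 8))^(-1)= (0 10 11 5 6 4 1 2 12 14 8)= [10, 2, 12, 3, 1, 6, 4, 7, 0, 9, 11, 5, 14, 13, 8]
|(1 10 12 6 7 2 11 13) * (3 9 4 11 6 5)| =9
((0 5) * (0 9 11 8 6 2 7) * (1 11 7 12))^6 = (12)(0 9)(5 7) = [9, 1, 2, 3, 4, 7, 6, 5, 8, 0, 10, 11, 12]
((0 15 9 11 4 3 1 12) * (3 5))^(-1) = (0 12 1 3 5 4 11 9 15) = [12, 3, 2, 5, 11, 4, 6, 7, 8, 15, 10, 9, 1, 13, 14, 0]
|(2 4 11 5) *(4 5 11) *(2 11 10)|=4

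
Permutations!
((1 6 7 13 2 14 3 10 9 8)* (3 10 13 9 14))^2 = (14)(1 7 8 6 9)(2 13 3) = [0, 7, 13, 2, 4, 5, 9, 8, 6, 1, 10, 11, 12, 3, 14]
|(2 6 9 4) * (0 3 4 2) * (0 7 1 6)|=8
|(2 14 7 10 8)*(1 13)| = |(1 13)(2 14 7 10 8)| = 10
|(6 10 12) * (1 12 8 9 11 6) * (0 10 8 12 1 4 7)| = 20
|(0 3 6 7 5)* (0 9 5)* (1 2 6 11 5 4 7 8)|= |(0 3 11 5 9 4 7)(1 2 6 8)|= 28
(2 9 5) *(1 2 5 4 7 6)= (1 2 9 4 7 6)= [0, 2, 9, 3, 7, 5, 1, 6, 8, 4]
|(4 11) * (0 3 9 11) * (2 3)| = 6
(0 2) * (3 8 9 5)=(0 2)(3 8 9 5)=[2, 1, 0, 8, 4, 3, 6, 7, 9, 5]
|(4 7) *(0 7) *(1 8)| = |(0 7 4)(1 8)| = 6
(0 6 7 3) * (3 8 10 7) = [6, 1, 2, 0, 4, 5, 3, 8, 10, 9, 7] = (0 6 3)(7 8 10)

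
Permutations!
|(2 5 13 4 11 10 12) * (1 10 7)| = |(1 10 12 2 5 13 4 11 7)| = 9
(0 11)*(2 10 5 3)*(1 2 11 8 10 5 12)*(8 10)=(0 10 12 1 2 5 3 11)=[10, 2, 5, 11, 4, 3, 6, 7, 8, 9, 12, 0, 1]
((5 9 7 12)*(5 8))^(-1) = [0, 1, 2, 3, 4, 8, 6, 9, 12, 5, 10, 11, 7] = (5 8 12 7 9)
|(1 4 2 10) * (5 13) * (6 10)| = |(1 4 2 6 10)(5 13)| = 10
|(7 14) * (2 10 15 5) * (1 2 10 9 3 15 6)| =8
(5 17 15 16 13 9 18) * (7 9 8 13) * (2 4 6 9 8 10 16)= (2 4 6 9 18 5 17 15)(7 8 13 10 16)= [0, 1, 4, 3, 6, 17, 9, 8, 13, 18, 16, 11, 12, 10, 14, 2, 7, 15, 5]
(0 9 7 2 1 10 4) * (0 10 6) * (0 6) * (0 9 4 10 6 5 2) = [4, 9, 1, 3, 6, 2, 5, 0, 8, 7, 10] = (10)(0 4 6 5 2 1 9 7)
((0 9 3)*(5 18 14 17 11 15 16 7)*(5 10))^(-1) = (0 3 9)(5 10 7 16 15 11 17 14 18) = [3, 1, 2, 9, 4, 10, 6, 16, 8, 0, 7, 17, 12, 13, 18, 11, 15, 14, 5]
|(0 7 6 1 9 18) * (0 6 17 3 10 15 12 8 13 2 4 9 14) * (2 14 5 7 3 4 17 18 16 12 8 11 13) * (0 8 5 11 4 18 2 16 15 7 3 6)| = |(0 6 1 11 13 14 8 16 12 4 9 15 5 3 10 7 2 17 18)| = 19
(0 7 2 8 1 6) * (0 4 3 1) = (0 7 2 8)(1 6 4 3) = [7, 6, 8, 1, 3, 5, 4, 2, 0]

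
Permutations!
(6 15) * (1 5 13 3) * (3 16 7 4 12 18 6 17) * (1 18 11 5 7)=[0, 7, 2, 18, 12, 13, 15, 4, 8, 9, 10, 5, 11, 16, 14, 17, 1, 3, 6]=(1 7 4 12 11 5 13 16)(3 18 6 15 17)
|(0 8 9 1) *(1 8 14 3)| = 4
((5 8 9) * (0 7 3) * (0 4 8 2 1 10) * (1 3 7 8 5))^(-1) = (0 10 1 9 8)(2 5 4 3) = [10, 9, 5, 2, 3, 4, 6, 7, 0, 8, 1]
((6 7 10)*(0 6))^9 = [6, 1, 2, 3, 4, 5, 7, 10, 8, 9, 0] = (0 6 7 10)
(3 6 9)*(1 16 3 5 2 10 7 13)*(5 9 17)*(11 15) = (1 16 3 6 17 5 2 10 7 13)(11 15) = [0, 16, 10, 6, 4, 2, 17, 13, 8, 9, 7, 15, 12, 1, 14, 11, 3, 5]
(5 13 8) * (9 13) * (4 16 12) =(4 16 12)(5 9 13 8) =[0, 1, 2, 3, 16, 9, 6, 7, 5, 13, 10, 11, 4, 8, 14, 15, 12]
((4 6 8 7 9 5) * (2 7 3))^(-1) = [0, 1, 3, 8, 5, 9, 4, 2, 6, 7] = (2 3 8 6 4 5 9 7)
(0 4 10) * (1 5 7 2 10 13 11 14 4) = (0 1 5 7 2 10)(4 13 11 14) = [1, 5, 10, 3, 13, 7, 6, 2, 8, 9, 0, 14, 12, 11, 4]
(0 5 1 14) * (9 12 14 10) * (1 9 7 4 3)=(0 5 9 12 14)(1 10 7 4 3)=[5, 10, 2, 1, 3, 9, 6, 4, 8, 12, 7, 11, 14, 13, 0]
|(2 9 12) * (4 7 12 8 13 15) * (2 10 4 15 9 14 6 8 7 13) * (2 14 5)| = |(15)(2 5)(4 13 9 7 12 10)(6 8 14)| = 6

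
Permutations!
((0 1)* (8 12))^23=(0 1)(8 12)=[1, 0, 2, 3, 4, 5, 6, 7, 12, 9, 10, 11, 8]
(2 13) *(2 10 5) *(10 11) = (2 13 11 10 5) = [0, 1, 13, 3, 4, 2, 6, 7, 8, 9, 5, 10, 12, 11]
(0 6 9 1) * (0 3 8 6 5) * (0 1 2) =(0 5 1 3 8 6 9 2) =[5, 3, 0, 8, 4, 1, 9, 7, 6, 2]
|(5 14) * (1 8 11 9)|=|(1 8 11 9)(5 14)|=4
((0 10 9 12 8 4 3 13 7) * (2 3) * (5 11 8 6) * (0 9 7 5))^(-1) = (0 6 12 9 7 10)(2 4 8 11 5 13 3) = [6, 1, 4, 2, 8, 13, 12, 10, 11, 7, 0, 5, 9, 3]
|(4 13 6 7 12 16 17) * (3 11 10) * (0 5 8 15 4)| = |(0 5 8 15 4 13 6 7 12 16 17)(3 11 10)| = 33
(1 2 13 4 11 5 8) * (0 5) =(0 5 8 1 2 13 4 11) =[5, 2, 13, 3, 11, 8, 6, 7, 1, 9, 10, 0, 12, 4]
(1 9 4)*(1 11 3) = (1 9 4 11 3) = [0, 9, 2, 1, 11, 5, 6, 7, 8, 4, 10, 3]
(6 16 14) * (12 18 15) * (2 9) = (2 9)(6 16 14)(12 18 15) = [0, 1, 9, 3, 4, 5, 16, 7, 8, 2, 10, 11, 18, 13, 6, 12, 14, 17, 15]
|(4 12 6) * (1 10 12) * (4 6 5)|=5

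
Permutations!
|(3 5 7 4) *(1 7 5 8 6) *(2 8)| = |(1 7 4 3 2 8 6)| = 7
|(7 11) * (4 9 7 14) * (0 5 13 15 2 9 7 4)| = 10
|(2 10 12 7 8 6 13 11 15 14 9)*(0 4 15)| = 13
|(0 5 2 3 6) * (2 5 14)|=5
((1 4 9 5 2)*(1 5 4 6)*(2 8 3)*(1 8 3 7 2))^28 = (9) = [0, 1, 2, 3, 4, 5, 6, 7, 8, 9]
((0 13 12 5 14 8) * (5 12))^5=(14)=[0, 1, 2, 3, 4, 5, 6, 7, 8, 9, 10, 11, 12, 13, 14]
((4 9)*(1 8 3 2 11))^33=(1 2 8 11 3)(4 9)=[0, 2, 8, 1, 9, 5, 6, 7, 11, 4, 10, 3]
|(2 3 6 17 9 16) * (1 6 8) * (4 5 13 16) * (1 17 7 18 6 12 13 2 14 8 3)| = |(1 12 13 16 14 8 17 9 4 5 2)(6 7 18)| = 33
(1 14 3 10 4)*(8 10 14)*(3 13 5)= [0, 8, 2, 14, 1, 3, 6, 7, 10, 9, 4, 11, 12, 5, 13]= (1 8 10 4)(3 14 13 5)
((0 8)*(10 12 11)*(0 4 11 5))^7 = (12) = [0, 1, 2, 3, 4, 5, 6, 7, 8, 9, 10, 11, 12]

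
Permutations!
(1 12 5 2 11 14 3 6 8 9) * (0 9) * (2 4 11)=(0 9 1 12 5 4 11 14 3 6 8)=[9, 12, 2, 6, 11, 4, 8, 7, 0, 1, 10, 14, 5, 13, 3]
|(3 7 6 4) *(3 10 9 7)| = |(4 10 9 7 6)| = 5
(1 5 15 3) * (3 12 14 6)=(1 5 15 12 14 6 3)=[0, 5, 2, 1, 4, 15, 3, 7, 8, 9, 10, 11, 14, 13, 6, 12]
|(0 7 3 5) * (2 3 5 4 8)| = |(0 7 5)(2 3 4 8)| = 12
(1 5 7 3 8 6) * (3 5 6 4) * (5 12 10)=[0, 6, 2, 8, 3, 7, 1, 12, 4, 9, 5, 11, 10]=(1 6)(3 8 4)(5 7 12 10)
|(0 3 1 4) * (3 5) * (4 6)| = |(0 5 3 1 6 4)| = 6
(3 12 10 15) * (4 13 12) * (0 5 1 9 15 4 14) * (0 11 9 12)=(0 5 1 12 10 4 13)(3 14 11 9 15)=[5, 12, 2, 14, 13, 1, 6, 7, 8, 15, 4, 9, 10, 0, 11, 3]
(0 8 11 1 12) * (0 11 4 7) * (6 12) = [8, 6, 2, 3, 7, 5, 12, 0, 4, 9, 10, 1, 11] = (0 8 4 7)(1 6 12 11)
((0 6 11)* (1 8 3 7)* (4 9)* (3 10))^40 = (0 6 11) = [6, 1, 2, 3, 4, 5, 11, 7, 8, 9, 10, 0]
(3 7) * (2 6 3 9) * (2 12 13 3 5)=[0, 1, 6, 7, 4, 2, 5, 9, 8, 12, 10, 11, 13, 3]=(2 6 5)(3 7 9 12 13)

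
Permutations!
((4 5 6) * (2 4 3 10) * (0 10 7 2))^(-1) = (0 10)(2 7 3 6 5 4) = [10, 1, 7, 6, 2, 4, 5, 3, 8, 9, 0]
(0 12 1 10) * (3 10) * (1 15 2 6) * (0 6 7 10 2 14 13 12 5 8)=(0 5 8)(1 3 2 7 10 6)(12 15 14 13)=[5, 3, 7, 2, 4, 8, 1, 10, 0, 9, 6, 11, 15, 12, 13, 14]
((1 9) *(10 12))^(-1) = (1 9)(10 12) = [0, 9, 2, 3, 4, 5, 6, 7, 8, 1, 12, 11, 10]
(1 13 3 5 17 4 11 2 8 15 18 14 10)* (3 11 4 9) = (1 13 11 2 8 15 18 14 10)(3 5 17 9) = [0, 13, 8, 5, 4, 17, 6, 7, 15, 3, 1, 2, 12, 11, 10, 18, 16, 9, 14]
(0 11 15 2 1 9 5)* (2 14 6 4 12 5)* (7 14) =(0 11 15 7 14 6 4 12 5)(1 9 2) =[11, 9, 1, 3, 12, 0, 4, 14, 8, 2, 10, 15, 5, 13, 6, 7]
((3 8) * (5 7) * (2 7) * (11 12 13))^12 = (13) = [0, 1, 2, 3, 4, 5, 6, 7, 8, 9, 10, 11, 12, 13]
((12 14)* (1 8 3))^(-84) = (14) = [0, 1, 2, 3, 4, 5, 6, 7, 8, 9, 10, 11, 12, 13, 14]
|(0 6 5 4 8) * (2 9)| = |(0 6 5 4 8)(2 9)| = 10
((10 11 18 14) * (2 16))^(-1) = (2 16)(10 14 18 11) = [0, 1, 16, 3, 4, 5, 6, 7, 8, 9, 14, 10, 12, 13, 18, 15, 2, 17, 11]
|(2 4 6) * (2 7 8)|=|(2 4 6 7 8)|=5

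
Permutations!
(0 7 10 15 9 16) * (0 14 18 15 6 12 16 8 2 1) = [7, 0, 1, 3, 4, 5, 12, 10, 2, 8, 6, 11, 16, 13, 18, 9, 14, 17, 15] = (0 7 10 6 12 16 14 18 15 9 8 2 1)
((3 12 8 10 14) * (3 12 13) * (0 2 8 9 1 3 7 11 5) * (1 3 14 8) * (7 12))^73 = (0 14 5 1 11 2 7)(3 13 12 9)(8 10) = [14, 11, 7, 13, 4, 1, 6, 0, 10, 3, 8, 2, 9, 12, 5]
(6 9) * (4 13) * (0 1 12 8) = [1, 12, 2, 3, 13, 5, 9, 7, 0, 6, 10, 11, 8, 4] = (0 1 12 8)(4 13)(6 9)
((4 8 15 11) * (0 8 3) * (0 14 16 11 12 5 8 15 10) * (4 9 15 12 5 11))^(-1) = [10, 1, 2, 4, 16, 15, 6, 7, 5, 11, 8, 12, 0, 13, 3, 9, 14] = (0 10 8 5 15 9 11 12)(3 4 16 14)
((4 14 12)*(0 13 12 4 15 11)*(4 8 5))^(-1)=(0 11 15 12 13)(4 5 8 14)=[11, 1, 2, 3, 5, 8, 6, 7, 14, 9, 10, 15, 13, 0, 4, 12]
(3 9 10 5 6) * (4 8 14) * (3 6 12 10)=[0, 1, 2, 9, 8, 12, 6, 7, 14, 3, 5, 11, 10, 13, 4]=(3 9)(4 8 14)(5 12 10)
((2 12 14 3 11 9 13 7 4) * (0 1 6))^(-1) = (0 6 1)(2 4 7 13 9 11 3 14 12) = [6, 0, 4, 14, 7, 5, 1, 13, 8, 11, 10, 3, 2, 9, 12]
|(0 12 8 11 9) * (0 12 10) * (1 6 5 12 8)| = 12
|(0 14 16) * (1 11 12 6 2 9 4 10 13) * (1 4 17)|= 21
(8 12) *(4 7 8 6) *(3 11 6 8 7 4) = [0, 1, 2, 11, 4, 5, 3, 7, 12, 9, 10, 6, 8] = (3 11 6)(8 12)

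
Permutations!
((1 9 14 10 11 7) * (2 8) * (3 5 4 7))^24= (1 5 10)(3 14 7)(4 11 9)= [0, 5, 2, 14, 11, 10, 6, 3, 8, 4, 1, 9, 12, 13, 7]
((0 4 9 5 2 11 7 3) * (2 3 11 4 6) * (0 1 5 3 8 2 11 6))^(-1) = [0, 3, 8, 9, 2, 1, 7, 11, 5, 4, 10, 6] = (1 3 9 4 2 8 5)(6 7 11)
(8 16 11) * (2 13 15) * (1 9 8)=[0, 9, 13, 3, 4, 5, 6, 7, 16, 8, 10, 1, 12, 15, 14, 2, 11]=(1 9 8 16 11)(2 13 15)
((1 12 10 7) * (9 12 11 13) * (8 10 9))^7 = (1 11 13 8 10 7)(9 12) = [0, 11, 2, 3, 4, 5, 6, 1, 10, 12, 7, 13, 9, 8]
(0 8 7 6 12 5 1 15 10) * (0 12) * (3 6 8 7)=(0 7 8 3 6)(1 15 10 12 5)=[7, 15, 2, 6, 4, 1, 0, 8, 3, 9, 12, 11, 5, 13, 14, 10]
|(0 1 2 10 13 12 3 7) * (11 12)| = |(0 1 2 10 13 11 12 3 7)| = 9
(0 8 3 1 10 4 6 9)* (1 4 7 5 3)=[8, 10, 2, 4, 6, 3, 9, 5, 1, 0, 7]=(0 8 1 10 7 5 3 4 6 9)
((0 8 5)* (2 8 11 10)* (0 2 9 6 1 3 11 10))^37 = (0 9 1 11 10 6 3)(2 8 5) = [9, 11, 8, 0, 4, 2, 3, 7, 5, 1, 6, 10]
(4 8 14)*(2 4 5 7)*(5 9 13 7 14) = [0, 1, 4, 3, 8, 14, 6, 2, 5, 13, 10, 11, 12, 7, 9] = (2 4 8 5 14 9 13 7)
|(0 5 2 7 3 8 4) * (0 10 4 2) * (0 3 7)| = 10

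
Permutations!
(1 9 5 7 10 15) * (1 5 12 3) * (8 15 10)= (1 9 12 3)(5 7 8 15)= [0, 9, 2, 1, 4, 7, 6, 8, 15, 12, 10, 11, 3, 13, 14, 5]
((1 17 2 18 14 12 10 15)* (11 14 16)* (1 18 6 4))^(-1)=(1 4 6 2 17)(10 12 14 11 16 18 15)=[0, 4, 17, 3, 6, 5, 2, 7, 8, 9, 12, 16, 14, 13, 11, 10, 18, 1, 15]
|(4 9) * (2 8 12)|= |(2 8 12)(4 9)|= 6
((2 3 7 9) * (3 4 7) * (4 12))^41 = (2 12 4 7 9) = [0, 1, 12, 3, 7, 5, 6, 9, 8, 2, 10, 11, 4]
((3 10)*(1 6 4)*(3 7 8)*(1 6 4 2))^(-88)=(10)=[0, 1, 2, 3, 4, 5, 6, 7, 8, 9, 10]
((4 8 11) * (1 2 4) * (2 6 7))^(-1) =(1 11 8 4 2 7 6) =[0, 11, 7, 3, 2, 5, 1, 6, 4, 9, 10, 8]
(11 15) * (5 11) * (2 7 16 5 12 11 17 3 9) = [0, 1, 7, 9, 4, 17, 6, 16, 8, 2, 10, 15, 11, 13, 14, 12, 5, 3] = (2 7 16 5 17 3 9)(11 15 12)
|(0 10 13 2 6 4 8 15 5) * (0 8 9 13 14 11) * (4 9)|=12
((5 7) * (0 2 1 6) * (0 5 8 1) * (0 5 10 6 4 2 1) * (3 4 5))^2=[5, 7, 4, 2, 3, 8, 6, 0, 1, 9, 10]=(10)(0 5 8 1 7)(2 4 3)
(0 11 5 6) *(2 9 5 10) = (0 11 10 2 9 5 6) = [11, 1, 9, 3, 4, 6, 0, 7, 8, 5, 2, 10]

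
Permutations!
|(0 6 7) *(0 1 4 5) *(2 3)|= 6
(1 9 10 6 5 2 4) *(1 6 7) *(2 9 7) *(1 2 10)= (10)(1 7 2 4 6 5 9)= [0, 7, 4, 3, 6, 9, 5, 2, 8, 1, 10]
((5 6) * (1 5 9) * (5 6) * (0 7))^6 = (9) = [0, 1, 2, 3, 4, 5, 6, 7, 8, 9]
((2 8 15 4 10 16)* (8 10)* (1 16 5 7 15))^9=(16)=[0, 1, 2, 3, 4, 5, 6, 7, 8, 9, 10, 11, 12, 13, 14, 15, 16]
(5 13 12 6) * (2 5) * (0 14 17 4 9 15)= (0 14 17 4 9 15)(2 5 13 12 6)= [14, 1, 5, 3, 9, 13, 2, 7, 8, 15, 10, 11, 6, 12, 17, 0, 16, 4]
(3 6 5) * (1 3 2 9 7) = (1 3 6 5 2 9 7) = [0, 3, 9, 6, 4, 2, 5, 1, 8, 7]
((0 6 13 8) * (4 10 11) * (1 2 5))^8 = (13)(1 5 2)(4 11 10) = [0, 5, 1, 3, 11, 2, 6, 7, 8, 9, 4, 10, 12, 13]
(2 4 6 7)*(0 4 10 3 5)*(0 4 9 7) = [9, 1, 10, 5, 6, 4, 0, 2, 8, 7, 3] = (0 9 7 2 10 3 5 4 6)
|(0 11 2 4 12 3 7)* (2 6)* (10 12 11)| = 20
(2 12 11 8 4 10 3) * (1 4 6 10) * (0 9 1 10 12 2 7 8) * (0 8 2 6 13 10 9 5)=[5, 4, 6, 7, 9, 0, 12, 2, 13, 1, 3, 8, 11, 10]=(0 5)(1 4 9)(2 6 12 11 8 13 10 3 7)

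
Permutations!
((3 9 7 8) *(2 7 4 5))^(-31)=(2 9 7 4 8 5 3)=[0, 1, 9, 2, 8, 3, 6, 4, 5, 7]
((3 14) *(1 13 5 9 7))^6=[0, 13, 2, 3, 4, 9, 6, 1, 8, 7, 10, 11, 12, 5, 14]=(14)(1 13 5 9 7)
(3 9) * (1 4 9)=(1 4 9 3)=[0, 4, 2, 1, 9, 5, 6, 7, 8, 3]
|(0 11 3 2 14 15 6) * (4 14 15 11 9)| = |(0 9 4 14 11 3 2 15 6)| = 9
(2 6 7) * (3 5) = (2 6 7)(3 5) = [0, 1, 6, 5, 4, 3, 7, 2]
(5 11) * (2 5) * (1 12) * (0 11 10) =(0 11 2 5 10)(1 12) =[11, 12, 5, 3, 4, 10, 6, 7, 8, 9, 0, 2, 1]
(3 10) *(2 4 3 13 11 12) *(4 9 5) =[0, 1, 9, 10, 3, 4, 6, 7, 8, 5, 13, 12, 2, 11] =(2 9 5 4 3 10 13 11 12)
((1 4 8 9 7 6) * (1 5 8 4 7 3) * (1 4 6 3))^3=(1 4 8 7 6 9 3 5)=[0, 4, 2, 5, 8, 1, 9, 6, 7, 3]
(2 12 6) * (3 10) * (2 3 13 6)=(2 12)(3 10 13 6)=[0, 1, 12, 10, 4, 5, 3, 7, 8, 9, 13, 11, 2, 6]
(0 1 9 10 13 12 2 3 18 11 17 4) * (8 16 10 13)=(0 1 9 13 12 2 3 18 11 17 4)(8 16 10)=[1, 9, 3, 18, 0, 5, 6, 7, 16, 13, 8, 17, 2, 12, 14, 15, 10, 4, 11]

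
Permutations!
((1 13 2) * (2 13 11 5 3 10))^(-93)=(13)(1 3)(2 5)(10 11)=[0, 3, 5, 1, 4, 2, 6, 7, 8, 9, 11, 10, 12, 13]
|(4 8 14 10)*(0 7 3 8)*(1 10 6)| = |(0 7 3 8 14 6 1 10 4)| = 9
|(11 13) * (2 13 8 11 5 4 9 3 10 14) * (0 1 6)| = |(0 1 6)(2 13 5 4 9 3 10 14)(8 11)| = 24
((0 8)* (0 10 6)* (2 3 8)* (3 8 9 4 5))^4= (0 6 10 8 2)= [6, 1, 0, 3, 4, 5, 10, 7, 2, 9, 8]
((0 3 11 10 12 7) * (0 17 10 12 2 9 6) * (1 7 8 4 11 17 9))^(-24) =(0 10 7)(1 6 17)(2 9 3) =[10, 6, 9, 2, 4, 5, 17, 0, 8, 3, 7, 11, 12, 13, 14, 15, 16, 1]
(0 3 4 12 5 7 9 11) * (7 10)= (0 3 4 12 5 10 7 9 11)= [3, 1, 2, 4, 12, 10, 6, 9, 8, 11, 7, 0, 5]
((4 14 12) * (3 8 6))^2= (3 6 8)(4 12 14)= [0, 1, 2, 6, 12, 5, 8, 7, 3, 9, 10, 11, 14, 13, 4]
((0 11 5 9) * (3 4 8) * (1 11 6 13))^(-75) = [13, 5, 2, 3, 4, 0, 1, 7, 8, 6, 10, 9, 12, 11] = (0 13 11 9 6 1 5)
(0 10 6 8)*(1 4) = (0 10 6 8)(1 4) = [10, 4, 2, 3, 1, 5, 8, 7, 0, 9, 6]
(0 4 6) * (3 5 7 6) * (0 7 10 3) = (0 4)(3 5 10)(6 7) = [4, 1, 2, 5, 0, 10, 7, 6, 8, 9, 3]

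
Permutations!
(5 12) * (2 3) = (2 3)(5 12) = [0, 1, 3, 2, 4, 12, 6, 7, 8, 9, 10, 11, 5]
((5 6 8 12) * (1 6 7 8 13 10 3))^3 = (1 10 6 3 13)(5 12 8 7) = [0, 10, 2, 13, 4, 12, 3, 5, 7, 9, 6, 11, 8, 1]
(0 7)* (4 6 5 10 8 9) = (0 7)(4 6 5 10 8 9) = [7, 1, 2, 3, 6, 10, 5, 0, 9, 4, 8]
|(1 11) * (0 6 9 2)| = |(0 6 9 2)(1 11)| = 4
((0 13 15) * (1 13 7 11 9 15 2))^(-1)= (0 15 9 11 7)(1 2 13)= [15, 2, 13, 3, 4, 5, 6, 0, 8, 11, 10, 7, 12, 1, 14, 9]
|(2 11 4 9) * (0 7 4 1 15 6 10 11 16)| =|(0 7 4 9 2 16)(1 15 6 10 11)| =30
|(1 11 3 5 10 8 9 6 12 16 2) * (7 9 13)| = |(1 11 3 5 10 8 13 7 9 6 12 16 2)| = 13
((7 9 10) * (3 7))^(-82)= [0, 1, 2, 9, 4, 5, 6, 10, 8, 3, 7]= (3 9)(7 10)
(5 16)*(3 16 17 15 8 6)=[0, 1, 2, 16, 4, 17, 3, 7, 6, 9, 10, 11, 12, 13, 14, 8, 5, 15]=(3 16 5 17 15 8 6)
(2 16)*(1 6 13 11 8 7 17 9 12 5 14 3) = (1 6 13 11 8 7 17 9 12 5 14 3)(2 16) = [0, 6, 16, 1, 4, 14, 13, 17, 7, 12, 10, 8, 5, 11, 3, 15, 2, 9]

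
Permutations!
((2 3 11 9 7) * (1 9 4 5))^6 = (1 4 3 7)(2 9 5 11) = [0, 4, 9, 7, 3, 11, 6, 1, 8, 5, 10, 2]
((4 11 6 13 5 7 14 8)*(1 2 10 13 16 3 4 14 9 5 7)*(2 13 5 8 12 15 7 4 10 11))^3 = (1 2 16 5 4 6 10 13 11 3)(7 14)(8 15)(9 12) = [0, 2, 16, 1, 6, 4, 10, 14, 15, 12, 13, 3, 9, 11, 7, 8, 5]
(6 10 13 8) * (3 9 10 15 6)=[0, 1, 2, 9, 4, 5, 15, 7, 3, 10, 13, 11, 12, 8, 14, 6]=(3 9 10 13 8)(6 15)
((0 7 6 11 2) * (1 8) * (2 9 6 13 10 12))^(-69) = (0 10)(1 8)(2 13)(7 12) = [10, 8, 13, 3, 4, 5, 6, 12, 1, 9, 0, 11, 7, 2]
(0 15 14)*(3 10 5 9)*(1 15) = [1, 15, 2, 10, 4, 9, 6, 7, 8, 3, 5, 11, 12, 13, 0, 14] = (0 1 15 14)(3 10 5 9)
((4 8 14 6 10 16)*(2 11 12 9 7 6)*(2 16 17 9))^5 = [0, 1, 12, 3, 8, 5, 6, 7, 14, 9, 10, 2, 11, 13, 16, 15, 4, 17] = (17)(2 12 11)(4 8 14 16)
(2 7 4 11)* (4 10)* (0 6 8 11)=(0 6 8 11 2 7 10 4)=[6, 1, 7, 3, 0, 5, 8, 10, 11, 9, 4, 2]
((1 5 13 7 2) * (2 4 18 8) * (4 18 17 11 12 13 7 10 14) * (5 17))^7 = [0, 4, 14, 3, 17, 11, 6, 12, 10, 9, 2, 7, 18, 8, 1, 15, 16, 5, 13] = (1 4 17 5 11 7 12 18 13 8 10 2 14)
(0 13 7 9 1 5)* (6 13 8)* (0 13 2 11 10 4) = [8, 5, 11, 3, 0, 13, 2, 9, 6, 1, 4, 10, 12, 7] = (0 8 6 2 11 10 4)(1 5 13 7 9)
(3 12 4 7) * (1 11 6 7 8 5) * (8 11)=(1 8 5)(3 12 4 11 6 7)=[0, 8, 2, 12, 11, 1, 7, 3, 5, 9, 10, 6, 4]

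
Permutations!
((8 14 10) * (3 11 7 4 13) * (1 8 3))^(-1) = (1 13 4 7 11 3 10 14 8) = [0, 13, 2, 10, 7, 5, 6, 11, 1, 9, 14, 3, 12, 4, 8]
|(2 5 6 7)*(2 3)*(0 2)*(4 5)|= |(0 2 4 5 6 7 3)|= 7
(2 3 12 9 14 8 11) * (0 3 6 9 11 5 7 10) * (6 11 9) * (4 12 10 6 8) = (0 3 10)(2 11)(4 12 9 14)(5 7 6 8) = [3, 1, 11, 10, 12, 7, 8, 6, 5, 14, 0, 2, 9, 13, 4]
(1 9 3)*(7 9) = (1 7 9 3) = [0, 7, 2, 1, 4, 5, 6, 9, 8, 3]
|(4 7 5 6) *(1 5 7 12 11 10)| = 7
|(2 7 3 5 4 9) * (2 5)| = |(2 7 3)(4 9 5)| = 3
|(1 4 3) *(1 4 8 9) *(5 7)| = 6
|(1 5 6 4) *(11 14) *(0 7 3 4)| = |(0 7 3 4 1 5 6)(11 14)| = 14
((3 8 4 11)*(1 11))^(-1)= (1 4 8 3 11)= [0, 4, 2, 11, 8, 5, 6, 7, 3, 9, 10, 1]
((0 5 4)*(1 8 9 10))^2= (0 4 5)(1 9)(8 10)= [4, 9, 2, 3, 5, 0, 6, 7, 10, 1, 8]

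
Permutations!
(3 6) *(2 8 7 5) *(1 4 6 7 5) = (1 4 6 3 7)(2 8 5) = [0, 4, 8, 7, 6, 2, 3, 1, 5]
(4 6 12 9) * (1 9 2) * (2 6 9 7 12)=[0, 7, 1, 3, 9, 5, 2, 12, 8, 4, 10, 11, 6]=(1 7 12 6 2)(4 9)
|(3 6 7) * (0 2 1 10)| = 12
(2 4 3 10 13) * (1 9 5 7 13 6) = [0, 9, 4, 10, 3, 7, 1, 13, 8, 5, 6, 11, 12, 2] = (1 9 5 7 13 2 4 3 10 6)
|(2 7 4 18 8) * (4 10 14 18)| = |(2 7 10 14 18 8)| = 6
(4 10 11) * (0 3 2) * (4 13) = (0 3 2)(4 10 11 13) = [3, 1, 0, 2, 10, 5, 6, 7, 8, 9, 11, 13, 12, 4]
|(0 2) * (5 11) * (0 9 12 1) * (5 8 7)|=|(0 2 9 12 1)(5 11 8 7)|=20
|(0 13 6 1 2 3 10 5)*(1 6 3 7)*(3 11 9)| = 21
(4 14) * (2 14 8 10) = (2 14 4 8 10) = [0, 1, 14, 3, 8, 5, 6, 7, 10, 9, 2, 11, 12, 13, 4]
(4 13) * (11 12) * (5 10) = (4 13)(5 10)(11 12) = [0, 1, 2, 3, 13, 10, 6, 7, 8, 9, 5, 12, 11, 4]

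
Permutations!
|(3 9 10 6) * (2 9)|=|(2 9 10 6 3)|=5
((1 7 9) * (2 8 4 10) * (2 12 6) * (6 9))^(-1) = (1 9 12 10 4 8 2 6 7) = [0, 9, 6, 3, 8, 5, 7, 1, 2, 12, 4, 11, 10]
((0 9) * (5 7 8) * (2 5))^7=(0 9)(2 8 7 5)=[9, 1, 8, 3, 4, 2, 6, 5, 7, 0]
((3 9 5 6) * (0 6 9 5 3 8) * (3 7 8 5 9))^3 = [3, 1, 2, 8, 4, 7, 9, 6, 5, 0] = (0 3 8 5 7 6 9)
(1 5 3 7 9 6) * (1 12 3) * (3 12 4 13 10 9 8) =(1 5)(3 7 8)(4 13 10 9 6) =[0, 5, 2, 7, 13, 1, 4, 8, 3, 6, 9, 11, 12, 10]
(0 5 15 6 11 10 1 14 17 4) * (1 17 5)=(0 1 14 5 15 6 11 10 17 4)=[1, 14, 2, 3, 0, 15, 11, 7, 8, 9, 17, 10, 12, 13, 5, 6, 16, 4]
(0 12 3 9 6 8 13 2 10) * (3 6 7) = (0 12 6 8 13 2 10)(3 9 7) = [12, 1, 10, 9, 4, 5, 8, 3, 13, 7, 0, 11, 6, 2]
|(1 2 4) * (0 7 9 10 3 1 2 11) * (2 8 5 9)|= |(0 7 2 4 8 5 9 10 3 1 11)|= 11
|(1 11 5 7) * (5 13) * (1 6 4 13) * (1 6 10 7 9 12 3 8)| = 10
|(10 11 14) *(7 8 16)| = 3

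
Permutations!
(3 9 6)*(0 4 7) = [4, 1, 2, 9, 7, 5, 3, 0, 8, 6] = (0 4 7)(3 9 6)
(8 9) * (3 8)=(3 8 9)=[0, 1, 2, 8, 4, 5, 6, 7, 9, 3]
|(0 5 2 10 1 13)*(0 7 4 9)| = |(0 5 2 10 1 13 7 4 9)| = 9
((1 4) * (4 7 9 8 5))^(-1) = (1 4 5 8 9 7) = [0, 4, 2, 3, 5, 8, 6, 1, 9, 7]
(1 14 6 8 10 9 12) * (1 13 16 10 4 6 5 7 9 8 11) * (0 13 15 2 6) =(0 13 16 10 8 4)(1 14 5 7 9 12 15 2 6 11) =[13, 14, 6, 3, 0, 7, 11, 9, 4, 12, 8, 1, 15, 16, 5, 2, 10]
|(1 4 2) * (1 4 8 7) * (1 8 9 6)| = 6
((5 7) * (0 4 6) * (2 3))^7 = (0 4 6)(2 3)(5 7) = [4, 1, 3, 2, 6, 7, 0, 5]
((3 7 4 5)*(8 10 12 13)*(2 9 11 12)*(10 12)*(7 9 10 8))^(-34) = (3 11 12 7 5 9 8 13 4) = [0, 1, 2, 11, 3, 9, 6, 5, 13, 8, 10, 12, 7, 4]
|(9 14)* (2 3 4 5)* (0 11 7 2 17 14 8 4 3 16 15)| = |(0 11 7 2 16 15)(4 5 17 14 9 8)| = 6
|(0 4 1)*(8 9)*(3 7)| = 6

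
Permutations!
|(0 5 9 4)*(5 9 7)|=6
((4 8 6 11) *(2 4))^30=(11)=[0, 1, 2, 3, 4, 5, 6, 7, 8, 9, 10, 11]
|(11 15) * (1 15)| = 3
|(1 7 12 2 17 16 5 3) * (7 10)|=9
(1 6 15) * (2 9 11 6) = [0, 2, 9, 3, 4, 5, 15, 7, 8, 11, 10, 6, 12, 13, 14, 1] = (1 2 9 11 6 15)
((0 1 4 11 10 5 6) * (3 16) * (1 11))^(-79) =(0 11 10 5 6)(1 4)(3 16) =[11, 4, 2, 16, 1, 6, 0, 7, 8, 9, 5, 10, 12, 13, 14, 15, 3]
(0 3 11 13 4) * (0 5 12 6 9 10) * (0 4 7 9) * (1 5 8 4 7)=(0 3 11 13 1 5 12 6)(4 8)(7 9 10)=[3, 5, 2, 11, 8, 12, 0, 9, 4, 10, 7, 13, 6, 1]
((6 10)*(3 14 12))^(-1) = (3 12 14)(6 10) = [0, 1, 2, 12, 4, 5, 10, 7, 8, 9, 6, 11, 14, 13, 3]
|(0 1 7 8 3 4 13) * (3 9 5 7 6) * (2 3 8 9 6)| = 6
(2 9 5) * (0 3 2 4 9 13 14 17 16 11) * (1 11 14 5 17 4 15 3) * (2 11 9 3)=(0 1 9 17 16 14 4 3 11)(2 13 5 15)=[1, 9, 13, 11, 3, 15, 6, 7, 8, 17, 10, 0, 12, 5, 4, 2, 14, 16]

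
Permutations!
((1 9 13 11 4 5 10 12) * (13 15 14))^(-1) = [0, 12, 2, 3, 11, 4, 6, 7, 8, 1, 5, 13, 10, 14, 15, 9] = (1 12 10 5 4 11 13 14 15 9)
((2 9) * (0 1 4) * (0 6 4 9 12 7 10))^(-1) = [10, 0, 9, 3, 6, 5, 4, 12, 8, 1, 7, 11, 2] = (0 10 7 12 2 9 1)(4 6)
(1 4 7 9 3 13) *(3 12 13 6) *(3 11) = (1 4 7 9 12 13)(3 6 11) = [0, 4, 2, 6, 7, 5, 11, 9, 8, 12, 10, 3, 13, 1]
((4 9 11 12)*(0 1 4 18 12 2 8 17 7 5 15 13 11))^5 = (0 1 4 9)(2 15 17 11 5 8 13 7)(12 18) = [1, 4, 15, 3, 9, 8, 6, 2, 13, 0, 10, 5, 18, 7, 14, 17, 16, 11, 12]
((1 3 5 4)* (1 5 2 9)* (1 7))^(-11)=(1 7 9 2 3)(4 5)=[0, 7, 3, 1, 5, 4, 6, 9, 8, 2]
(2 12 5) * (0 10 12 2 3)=(0 10 12 5 3)=[10, 1, 2, 0, 4, 3, 6, 7, 8, 9, 12, 11, 5]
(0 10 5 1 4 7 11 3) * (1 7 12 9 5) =[10, 4, 2, 0, 12, 7, 6, 11, 8, 5, 1, 3, 9] =(0 10 1 4 12 9 5 7 11 3)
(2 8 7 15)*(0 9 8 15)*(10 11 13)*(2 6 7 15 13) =[9, 1, 13, 3, 4, 5, 7, 0, 15, 8, 11, 2, 12, 10, 14, 6] =(0 9 8 15 6 7)(2 13 10 11)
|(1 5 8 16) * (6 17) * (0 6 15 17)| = 4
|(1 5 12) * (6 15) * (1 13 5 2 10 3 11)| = |(1 2 10 3 11)(5 12 13)(6 15)| = 30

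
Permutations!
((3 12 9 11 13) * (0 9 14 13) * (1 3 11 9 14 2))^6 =(0 13)(1 12)(2 3)(11 14) =[13, 12, 3, 2, 4, 5, 6, 7, 8, 9, 10, 14, 1, 0, 11]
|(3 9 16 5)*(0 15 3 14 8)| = 8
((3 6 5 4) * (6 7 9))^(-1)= (3 4 5 6 9 7)= [0, 1, 2, 4, 5, 6, 9, 3, 8, 7]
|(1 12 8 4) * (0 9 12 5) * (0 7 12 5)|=|(0 9 5 7 12 8 4 1)|=8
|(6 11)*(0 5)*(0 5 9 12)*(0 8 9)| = 6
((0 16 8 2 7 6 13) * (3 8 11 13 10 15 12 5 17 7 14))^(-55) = [16, 1, 14, 8, 4, 17, 10, 6, 2, 9, 15, 13, 5, 0, 3, 12, 11, 7] = (0 16 11 13)(2 14 3 8)(5 17 7 6 10 15 12)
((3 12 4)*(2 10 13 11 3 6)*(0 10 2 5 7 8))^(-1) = (0 8 7 5 6 4 12 3 11 13 10) = [8, 1, 2, 11, 12, 6, 4, 5, 7, 9, 0, 13, 3, 10]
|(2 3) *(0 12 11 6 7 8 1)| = 14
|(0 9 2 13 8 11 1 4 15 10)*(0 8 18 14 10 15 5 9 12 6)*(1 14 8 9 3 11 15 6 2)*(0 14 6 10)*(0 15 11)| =|(0 12 2 13 18 8 11 6 14 15 10 9 1 4 5 3)| =16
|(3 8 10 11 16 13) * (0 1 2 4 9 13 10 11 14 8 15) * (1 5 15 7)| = 105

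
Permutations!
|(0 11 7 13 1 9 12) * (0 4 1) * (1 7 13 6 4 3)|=12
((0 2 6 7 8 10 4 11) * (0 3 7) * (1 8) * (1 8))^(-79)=[6, 1, 0, 11, 10, 5, 2, 3, 7, 9, 8, 4]=(0 6 2)(3 11 4 10 8 7)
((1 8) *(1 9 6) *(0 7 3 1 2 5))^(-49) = (0 9 7 6 3 2 1 5 8) = [9, 5, 1, 2, 4, 8, 3, 6, 0, 7]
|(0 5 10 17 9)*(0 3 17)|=3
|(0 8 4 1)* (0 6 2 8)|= 5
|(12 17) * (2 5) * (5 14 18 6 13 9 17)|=|(2 14 18 6 13 9 17 12 5)|=9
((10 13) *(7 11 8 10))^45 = (13) = [0, 1, 2, 3, 4, 5, 6, 7, 8, 9, 10, 11, 12, 13]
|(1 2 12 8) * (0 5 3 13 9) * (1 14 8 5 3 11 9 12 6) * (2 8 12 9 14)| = 4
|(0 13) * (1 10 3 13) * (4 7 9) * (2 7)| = 20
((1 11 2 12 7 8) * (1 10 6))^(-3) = [0, 8, 6, 3, 4, 5, 7, 11, 2, 9, 12, 10, 1] = (1 8 2 6 7 11 10 12)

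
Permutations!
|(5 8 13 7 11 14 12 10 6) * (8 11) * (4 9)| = |(4 9)(5 11 14 12 10 6)(7 8 13)| = 6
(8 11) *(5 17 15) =(5 17 15)(8 11) =[0, 1, 2, 3, 4, 17, 6, 7, 11, 9, 10, 8, 12, 13, 14, 5, 16, 15]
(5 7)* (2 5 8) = (2 5 7 8) = [0, 1, 5, 3, 4, 7, 6, 8, 2]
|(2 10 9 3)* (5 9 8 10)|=|(2 5 9 3)(8 10)|=4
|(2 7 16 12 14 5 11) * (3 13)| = |(2 7 16 12 14 5 11)(3 13)| = 14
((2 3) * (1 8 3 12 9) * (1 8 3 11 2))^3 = (1 3)(2 8 12 11 9) = [0, 3, 8, 1, 4, 5, 6, 7, 12, 2, 10, 9, 11]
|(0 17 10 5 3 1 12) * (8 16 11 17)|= |(0 8 16 11 17 10 5 3 1 12)|= 10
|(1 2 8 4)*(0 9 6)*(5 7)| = 12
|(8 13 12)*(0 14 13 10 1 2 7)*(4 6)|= |(0 14 13 12 8 10 1 2 7)(4 6)|= 18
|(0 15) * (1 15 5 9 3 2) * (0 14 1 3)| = 6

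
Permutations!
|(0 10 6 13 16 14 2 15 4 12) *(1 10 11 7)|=|(0 11 7 1 10 6 13 16 14 2 15 4 12)|=13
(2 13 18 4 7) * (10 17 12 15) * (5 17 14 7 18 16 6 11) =[0, 1, 13, 3, 18, 17, 11, 2, 8, 9, 14, 5, 15, 16, 7, 10, 6, 12, 4] =(2 13 16 6 11 5 17 12 15 10 14 7)(4 18)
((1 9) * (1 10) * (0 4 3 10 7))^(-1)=(0 7 9 1 10 3 4)=[7, 10, 2, 4, 0, 5, 6, 9, 8, 1, 3]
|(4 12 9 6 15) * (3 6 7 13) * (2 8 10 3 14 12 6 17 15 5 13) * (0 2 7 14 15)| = |(0 2 8 10 3 17)(4 6 5 13 15)(9 14 12)| = 30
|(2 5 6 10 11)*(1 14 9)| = 15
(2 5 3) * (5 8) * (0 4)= (0 4)(2 8 5 3)= [4, 1, 8, 2, 0, 3, 6, 7, 5]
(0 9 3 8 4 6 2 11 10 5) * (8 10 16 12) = (0 9 3 10 5)(2 11 16 12 8 4 6) = [9, 1, 11, 10, 6, 0, 2, 7, 4, 3, 5, 16, 8, 13, 14, 15, 12]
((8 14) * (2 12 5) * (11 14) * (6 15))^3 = [0, 1, 2, 3, 4, 5, 15, 7, 8, 9, 10, 11, 12, 13, 14, 6] = (6 15)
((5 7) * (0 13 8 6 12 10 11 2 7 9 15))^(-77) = [2, 1, 8, 3, 4, 12, 9, 6, 5, 10, 0, 13, 15, 7, 14, 11] = (0 2 8 5 12 15 11 13 7 6 9 10)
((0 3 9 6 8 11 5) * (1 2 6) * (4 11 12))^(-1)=[5, 9, 1, 0, 12, 11, 2, 7, 6, 3, 10, 4, 8]=(0 5 11 4 12 8 6 2 1 9 3)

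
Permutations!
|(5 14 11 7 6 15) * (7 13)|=|(5 14 11 13 7 6 15)|=7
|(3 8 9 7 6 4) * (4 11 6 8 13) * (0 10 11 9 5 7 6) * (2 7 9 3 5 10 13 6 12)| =|(0 13 4 5 9 12 2 7 8 10 11)(3 6)| =22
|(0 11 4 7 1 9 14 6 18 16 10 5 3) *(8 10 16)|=|(0 11 4 7 1 9 14 6 18 8 10 5 3)|=13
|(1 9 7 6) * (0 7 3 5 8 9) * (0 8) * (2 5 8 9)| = 9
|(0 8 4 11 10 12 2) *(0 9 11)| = |(0 8 4)(2 9 11 10 12)| = 15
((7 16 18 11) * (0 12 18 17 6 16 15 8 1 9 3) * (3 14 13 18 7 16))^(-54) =[9, 16, 2, 1, 4, 5, 8, 13, 11, 17, 10, 12, 14, 3, 6, 18, 7, 15, 0] =(0 9 17 15 18)(1 16 7 13 3)(6 8 11 12 14)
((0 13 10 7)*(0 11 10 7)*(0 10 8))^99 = (0 8 11 7 13) = [8, 1, 2, 3, 4, 5, 6, 13, 11, 9, 10, 7, 12, 0]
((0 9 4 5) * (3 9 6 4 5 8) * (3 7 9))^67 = (0 7 6 9 4 5 8) = [7, 1, 2, 3, 5, 8, 9, 6, 0, 4]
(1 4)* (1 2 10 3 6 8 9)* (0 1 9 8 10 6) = (0 1 4 2 6 10 3) = [1, 4, 6, 0, 2, 5, 10, 7, 8, 9, 3]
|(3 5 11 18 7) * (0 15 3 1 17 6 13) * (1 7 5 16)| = 24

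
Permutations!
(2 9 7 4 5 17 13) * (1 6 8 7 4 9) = [0, 6, 1, 3, 5, 17, 8, 9, 7, 4, 10, 11, 12, 2, 14, 15, 16, 13] = (1 6 8 7 9 4 5 17 13 2)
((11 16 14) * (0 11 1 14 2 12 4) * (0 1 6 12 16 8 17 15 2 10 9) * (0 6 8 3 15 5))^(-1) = (0 5 17 8 14 1 4 12 6 9 10 16 2 15 3 11) = [5, 4, 15, 11, 12, 17, 9, 7, 14, 10, 16, 0, 6, 13, 1, 3, 2, 8]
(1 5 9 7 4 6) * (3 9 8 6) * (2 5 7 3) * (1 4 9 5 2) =(1 7 9 3 5 8 6 4) =[0, 7, 2, 5, 1, 8, 4, 9, 6, 3]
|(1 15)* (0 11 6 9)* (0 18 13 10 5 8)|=|(0 11 6 9 18 13 10 5 8)(1 15)|=18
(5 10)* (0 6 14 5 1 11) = (0 6 14 5 10 1 11) = [6, 11, 2, 3, 4, 10, 14, 7, 8, 9, 1, 0, 12, 13, 5]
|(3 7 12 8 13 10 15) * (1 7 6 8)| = 6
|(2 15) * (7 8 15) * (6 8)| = 5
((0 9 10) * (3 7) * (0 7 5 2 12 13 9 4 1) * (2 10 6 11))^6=(13)(3 10)(5 7)=[0, 1, 2, 10, 4, 7, 6, 5, 8, 9, 3, 11, 12, 13]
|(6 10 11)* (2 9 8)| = |(2 9 8)(6 10 11)| = 3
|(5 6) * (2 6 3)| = 4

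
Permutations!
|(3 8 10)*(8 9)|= |(3 9 8 10)|= 4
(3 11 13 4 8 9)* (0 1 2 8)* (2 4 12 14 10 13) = (0 1 4)(2 8 9 3 11)(10 13 12 14) = [1, 4, 8, 11, 0, 5, 6, 7, 9, 3, 13, 2, 14, 12, 10]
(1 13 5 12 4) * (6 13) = [0, 6, 2, 3, 1, 12, 13, 7, 8, 9, 10, 11, 4, 5] = (1 6 13 5 12 4)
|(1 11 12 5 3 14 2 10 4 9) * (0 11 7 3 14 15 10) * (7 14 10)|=30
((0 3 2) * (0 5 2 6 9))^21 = [3, 1, 5, 6, 4, 2, 9, 7, 8, 0] = (0 3 6 9)(2 5)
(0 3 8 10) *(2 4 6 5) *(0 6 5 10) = [3, 1, 4, 8, 5, 2, 10, 7, 0, 9, 6] = (0 3 8)(2 4 5)(6 10)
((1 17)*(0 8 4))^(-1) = (0 4 8)(1 17) = [4, 17, 2, 3, 8, 5, 6, 7, 0, 9, 10, 11, 12, 13, 14, 15, 16, 1]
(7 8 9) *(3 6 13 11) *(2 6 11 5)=[0, 1, 6, 11, 4, 2, 13, 8, 9, 7, 10, 3, 12, 5]=(2 6 13 5)(3 11)(7 8 9)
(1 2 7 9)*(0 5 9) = (0 5 9 1 2 7) = [5, 2, 7, 3, 4, 9, 6, 0, 8, 1]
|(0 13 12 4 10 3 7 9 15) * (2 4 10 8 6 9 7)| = |(0 13 12 10 3 2 4 8 6 9 15)| = 11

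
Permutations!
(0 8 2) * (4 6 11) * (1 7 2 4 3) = (0 8 4 6 11 3 1 7 2) = [8, 7, 0, 1, 6, 5, 11, 2, 4, 9, 10, 3]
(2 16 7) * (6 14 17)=(2 16 7)(6 14 17)=[0, 1, 16, 3, 4, 5, 14, 2, 8, 9, 10, 11, 12, 13, 17, 15, 7, 6]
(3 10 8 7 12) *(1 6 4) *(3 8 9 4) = (1 6 3 10 9 4)(7 12 8) = [0, 6, 2, 10, 1, 5, 3, 12, 7, 4, 9, 11, 8]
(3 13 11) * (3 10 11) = (3 13)(10 11) = [0, 1, 2, 13, 4, 5, 6, 7, 8, 9, 11, 10, 12, 3]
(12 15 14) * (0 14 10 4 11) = [14, 1, 2, 3, 11, 5, 6, 7, 8, 9, 4, 0, 15, 13, 12, 10] = (0 14 12 15 10 4 11)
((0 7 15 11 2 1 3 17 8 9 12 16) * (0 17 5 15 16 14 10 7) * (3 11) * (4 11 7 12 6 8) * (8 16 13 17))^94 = (1 17 2 13 11 7 4)(3 5 15)(6 8)(9 16)(10 12 14) = [0, 17, 13, 5, 1, 15, 8, 4, 6, 16, 12, 7, 14, 11, 10, 3, 9, 2]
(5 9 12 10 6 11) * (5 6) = (5 9 12 10)(6 11) = [0, 1, 2, 3, 4, 9, 11, 7, 8, 12, 5, 6, 10]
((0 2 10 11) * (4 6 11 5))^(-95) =(0 5 11 10 6 2 4) =[5, 1, 4, 3, 0, 11, 2, 7, 8, 9, 6, 10]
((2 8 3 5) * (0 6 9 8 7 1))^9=(9)=[0, 1, 2, 3, 4, 5, 6, 7, 8, 9]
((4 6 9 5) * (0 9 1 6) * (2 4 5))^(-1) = (0 4 2 9)(1 6) = [4, 6, 9, 3, 2, 5, 1, 7, 8, 0]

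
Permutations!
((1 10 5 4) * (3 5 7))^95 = (1 4 5 3 7 10) = [0, 4, 2, 7, 5, 3, 6, 10, 8, 9, 1]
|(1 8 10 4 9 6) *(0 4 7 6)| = 15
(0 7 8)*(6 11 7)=(0 6 11 7 8)=[6, 1, 2, 3, 4, 5, 11, 8, 0, 9, 10, 7]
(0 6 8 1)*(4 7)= (0 6 8 1)(4 7)= [6, 0, 2, 3, 7, 5, 8, 4, 1]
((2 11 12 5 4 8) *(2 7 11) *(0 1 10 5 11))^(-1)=[7, 0, 2, 3, 5, 10, 6, 8, 4, 9, 1, 12, 11]=(0 7 8 4 5 10 1)(11 12)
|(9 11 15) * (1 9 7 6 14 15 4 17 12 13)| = 28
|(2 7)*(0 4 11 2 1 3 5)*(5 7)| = |(0 4 11 2 5)(1 3 7)| = 15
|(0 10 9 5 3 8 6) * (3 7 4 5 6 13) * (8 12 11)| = |(0 10 9 6)(3 12 11 8 13)(4 5 7)| = 60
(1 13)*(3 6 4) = (1 13)(3 6 4) = [0, 13, 2, 6, 3, 5, 4, 7, 8, 9, 10, 11, 12, 1]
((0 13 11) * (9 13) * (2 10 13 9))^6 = (0 2 10 13 11) = [2, 1, 10, 3, 4, 5, 6, 7, 8, 9, 13, 0, 12, 11]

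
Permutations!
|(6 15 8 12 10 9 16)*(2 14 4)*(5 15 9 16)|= |(2 14 4)(5 15 8 12 10 16 6 9)|= 24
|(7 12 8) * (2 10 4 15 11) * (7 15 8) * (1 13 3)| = |(1 13 3)(2 10 4 8 15 11)(7 12)| = 6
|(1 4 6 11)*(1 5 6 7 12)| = 12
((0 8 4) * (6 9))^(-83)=(0 8 4)(6 9)=[8, 1, 2, 3, 0, 5, 9, 7, 4, 6]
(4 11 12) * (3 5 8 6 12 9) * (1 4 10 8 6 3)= (1 4 11 9)(3 5 6 12 10 8)= [0, 4, 2, 5, 11, 6, 12, 7, 3, 1, 8, 9, 10]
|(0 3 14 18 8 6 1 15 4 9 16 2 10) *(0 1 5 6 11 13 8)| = |(0 3 14 18)(1 15 4 9 16 2 10)(5 6)(8 11 13)| = 84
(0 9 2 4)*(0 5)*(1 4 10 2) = (0 9 1 4 5)(2 10) = [9, 4, 10, 3, 5, 0, 6, 7, 8, 1, 2]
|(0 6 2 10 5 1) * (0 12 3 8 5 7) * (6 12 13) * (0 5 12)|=|(1 13 6 2 10 7 5)(3 8 12)|=21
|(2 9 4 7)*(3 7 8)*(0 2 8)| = 12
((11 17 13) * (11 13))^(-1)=(11 17)=[0, 1, 2, 3, 4, 5, 6, 7, 8, 9, 10, 17, 12, 13, 14, 15, 16, 11]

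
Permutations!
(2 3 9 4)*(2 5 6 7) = (2 3 9 4 5 6 7) = [0, 1, 3, 9, 5, 6, 7, 2, 8, 4]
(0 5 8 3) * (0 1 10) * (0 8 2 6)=(0 5 2 6)(1 10 8 3)=[5, 10, 6, 1, 4, 2, 0, 7, 3, 9, 8]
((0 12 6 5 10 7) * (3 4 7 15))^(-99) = [0, 1, 2, 3, 4, 5, 6, 7, 8, 9, 10, 11, 12, 13, 14, 15] = (15)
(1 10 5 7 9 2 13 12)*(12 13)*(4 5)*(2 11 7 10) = (13)(1 2 12)(4 5 10)(7 9 11) = [0, 2, 12, 3, 5, 10, 6, 9, 8, 11, 4, 7, 1, 13]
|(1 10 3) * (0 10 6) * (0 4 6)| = 4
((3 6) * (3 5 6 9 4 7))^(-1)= (3 7 4 9)(5 6)= [0, 1, 2, 7, 9, 6, 5, 4, 8, 3]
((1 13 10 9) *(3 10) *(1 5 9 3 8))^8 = (1 8 13) = [0, 8, 2, 3, 4, 5, 6, 7, 13, 9, 10, 11, 12, 1]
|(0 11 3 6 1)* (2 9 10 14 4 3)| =|(0 11 2 9 10 14 4 3 6 1)| =10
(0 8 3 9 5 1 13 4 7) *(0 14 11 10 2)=(0 8 3 9 5 1 13 4 7 14 11 10 2)=[8, 13, 0, 9, 7, 1, 6, 14, 3, 5, 2, 10, 12, 4, 11]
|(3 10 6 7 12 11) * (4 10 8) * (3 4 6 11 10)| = 8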